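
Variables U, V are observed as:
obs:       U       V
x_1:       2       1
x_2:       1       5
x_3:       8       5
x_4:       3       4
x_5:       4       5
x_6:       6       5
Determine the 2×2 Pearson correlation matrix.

Step 1 — column means:
  mean(U) = (2 + 1 + 8 + 3 + 4 + 6) / 6 = 24/6 = 4
  mean(V) = (1 + 5 + 5 + 4 + 5 + 5) / 6 = 25/6 = 4.1667

Step 2 — sample variances and covariances s[i,j] = (1/(n-1)) · Σ_k (x_{k,i} - mean_i) · (x_{k,j} - mean_j), with n-1 = 5:
  s[U,U] = ((-2)·(-2) + (-3)·(-3) + (4)·(4) + (-1)·(-1) + (0)·(0) + (2)·(2)) / 5 = 34/5 = 6.8
  s[U,V] = ((-2)·(-3.1667) + (-3)·(0.8333) + (4)·(0.8333) + (-1)·(-0.1667) + (0)·(0.8333) + (2)·(0.8333)) / 5 = 9/5 = 1.8
  s[V,V] = ((-3.1667)·(-3.1667) + (0.8333)·(0.8333) + (0.8333)·(0.8333) + (-0.1667)·(-0.1667) + (0.8333)·(0.8333) + (0.8333)·(0.8333)) / 5 = 12.8333/5 = 2.5667
  Sample standard deviations s_i = √(s[i,i]):
  s(U) = √(6.8) = 2.6077
  s(V) = √(2.5667) = 1.6021

Step 3 — r_{ij} = s_{ij} / (s_i · s_j):
  r[U,U] = 1 (diagonal).
  r[U,V] = 1.8 / (2.6077 · 1.6021) = 1.8 / 4.1777 = 0.4309
  r[V,V] = 1 (diagonal).

R is symmetric with unit diagonal. Assembling:

R = [[1, 0.4309],
 [0.4309, 1]]


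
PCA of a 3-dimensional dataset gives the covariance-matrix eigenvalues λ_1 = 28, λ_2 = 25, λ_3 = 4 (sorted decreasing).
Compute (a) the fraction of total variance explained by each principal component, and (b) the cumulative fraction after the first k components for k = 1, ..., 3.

Step 1 — total variance = trace(Sigma) = Σ λ_i = 28 + 25 + 4 = 57.

Step 2 — fraction explained by component i = λ_i / Σ λ:
  PC1: 28/57 = 0.4912
  PC2: 25/57 = 0.4386
  PC3: 4/57 = 0.0702

Step 3 — cumulative fraction after k components = (λ_1 + ... + λ_k) / Σ λ:
  k = 1: 28/57 = 0.4912
  k = 2: (28 + 25)/57 = 53/57 = 0.9298
  k = 3: (28 + 25 + 4)/57 = 57/57 = 1

Summary (fraction, with percent):

explained: PC1 0.4912 (49.12%), PC2 0.4386 (43.86%), PC3 0.0702 (7.02%);  cumulative: 0.4912, 0.9298, 1


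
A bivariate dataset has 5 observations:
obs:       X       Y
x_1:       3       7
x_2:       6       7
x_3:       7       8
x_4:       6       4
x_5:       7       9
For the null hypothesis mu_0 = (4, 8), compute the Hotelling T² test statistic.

Step 1 — sample mean vector:
  mean(X) = (3 + 6 + 7 + 6 + 7) / 5 = 29/5 = 5.8
  mean(Y) = (7 + 7 + 8 + 4 + 9) / 5 = 35/5 = 7
  x̄ = (5.8, 7),  deviation x̄ - mu_0 = (5.8, 7) - (4, 8) = (1.8, -1).

Step 2 — sample covariance matrix, S[i,j] = (1/(n-1)) · Σ_k (x_{k,i} - mean_i) · (x_{k,j} - mean_j), divisor n-1 = 4:
  S[X,X] = ((-2.8)·(-2.8) + (0.2)·(0.2) + (1.2)·(1.2) + (0.2)·(0.2) + (1.2)·(1.2)) / 4 = 10.8/4 = 2.7
  S[X,Y] = ((-2.8)·(0) + (0.2)·(0) + (1.2)·(1) + (0.2)·(-3) + (1.2)·(2)) / 4 = 3/4 = 0.75
  S[Y,Y] = ((0)·(0) + (0)·(0) + (1)·(1) + (-3)·(-3) + (2)·(2)) / 4 = 14/4 = 3.5
  S = [[2.7, 0.75],
 [0.75, 3.5]].

Step 3 — invert S. det(S) = 2.7·3.5 - (0.75)² = 8.8875.
  S^{-1} = (1/det) · [[d, -b], [-b, a]] = [[0.3938, -0.0844],
 [-0.0844, 0.3038]].

Step 4 — quadratic form (x̄ - mu_0)^T · S^{-1} · (x̄ - mu_0):
  S^{-1} · (x̄ - mu_0) = (0.7932, -0.4557),
  (x̄ - mu_0)^T · [...] = (1.8)·(0.7932) + (-1)·(-0.4557) = 1.8835.

Step 5 — scale by n: T² = 5 · 1.8835 = 9.4177.

T² ≈ 9.4177


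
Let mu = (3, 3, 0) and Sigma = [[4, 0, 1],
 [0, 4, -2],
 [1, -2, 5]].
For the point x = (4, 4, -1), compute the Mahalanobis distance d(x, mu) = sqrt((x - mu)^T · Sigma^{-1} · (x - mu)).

Step 1 — centre the observation: (x - mu) = (1, 1, -1).

Step 2 — invert Sigma (cofactor / det for 3×3, or solve directly):
  Sigma^{-1} = [[0.2667, -0.0333, -0.0667],
 [-0.0333, 0.3167, 0.1333],
 [-0.0667, 0.1333, 0.2667]].

Step 3 — form the quadratic (x - mu)^T · Sigma^{-1} · (x - mu):
  Sigma^{-1} · (x - mu) = (0.3, 0.15, -0.2).
  (x - mu)^T · [Sigma^{-1} · (x - mu)] = (1)·(0.3) + (1)·(0.15) + (-1)·(-0.2) = 0.65.

Step 4 — take square root: d = √(0.65) ≈ 0.8062.

d(x, mu) = √(0.65) ≈ 0.8062


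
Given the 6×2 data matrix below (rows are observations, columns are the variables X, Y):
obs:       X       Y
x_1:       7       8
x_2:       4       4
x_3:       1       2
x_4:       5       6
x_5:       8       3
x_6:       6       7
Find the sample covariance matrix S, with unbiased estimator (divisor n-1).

Step 1 — column means:
  mean(X) = (7 + 4 + 1 + 5 + 8 + 6) / 6 = 31/6 = 5.1667
  mean(Y) = (8 + 4 + 2 + 6 + 3 + 7) / 6 = 30/6 = 5

Step 2 — sample covariance S[i,j] = (1/(n-1)) · Σ_k (x_{k,i} - mean_i) · (x_{k,j} - mean_j), with n-1 = 5.
  S[X,X] = ((1.8333)·(1.8333) + (-1.1667)·(-1.1667) + (-4.1667)·(-4.1667) + (-0.1667)·(-0.1667) + (2.8333)·(2.8333) + (0.8333)·(0.8333)) / 5 = 30.8333/5 = 6.1667
  S[X,Y] = ((1.8333)·(3) + (-1.1667)·(-1) + (-4.1667)·(-3) + (-0.1667)·(1) + (2.8333)·(-2) + (0.8333)·(2)) / 5 = 15/5 = 3
  S[Y,Y] = ((3)·(3) + (-1)·(-1) + (-3)·(-3) + (1)·(1) + (-2)·(-2) + (2)·(2)) / 5 = 28/5 = 5.6

S is symmetric (S[j,i] = S[i,j]). Assembling:

S = [[6.1667, 3],
 [3, 5.6]]


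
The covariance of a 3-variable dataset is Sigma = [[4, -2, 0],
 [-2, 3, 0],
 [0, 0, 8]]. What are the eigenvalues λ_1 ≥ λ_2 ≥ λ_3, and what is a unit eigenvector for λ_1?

Step 1 — characteristic polynomial p(λ) = det(λI - Sigma) = λ³ - tr·λ² + c_1·λ - det, where tr = trace, c_1 = sum of the principal 2×2 minors, det = det(Sigma):
  tr = 4 + 3 + 8 = 15,
  c_1 = (4·3 - (-2)²) + (4·8 - (0)²) + (3·8 - (0)²) = 8 + 32 + 24 = 64,
  det = 4·(3·8 - (0)²) - (-2)·((-2)·8 - (0)·(0)) + (0)·((-2)·(0) - 3·(0)) = 4·(24) - (-2)·(-16) + (0)·(0) = 64.
  So p(λ) = λ³ - 15λ² + 64λ - 64.
Step 2 — look for an integer root (rational root theorem: any rational root is an integer divisor of 64). Testing λ = 8:
  p(8) = 512 - 960 + 512 - 64 = 0  ✓
  Dividing out (λ - 8): p(λ) = (λ - 8)(λ² - 7λ + 8).
Step 3 — remaining eigenvalues from the quadratic λ² - 7λ + 8 = 0:
  Δ = 7² - 4·8 = 49 - 32 = 17,  λ = (7 ± √17)/2 = (7 ± 4.1231)/2 ≈ 5.5616 or 1.4384.
  Sorted: λ_1 = 8,  λ_2 = 5.5616,  λ_3 = 1.4384  (check: sum = 15 = tr ✓).

Step 4 — unit eigenvector for λ_1 = 8: v spans the null space of (Sigma - λ_1 I), whose rows are
  r_1 = (-4, -2, 0),  r_2 = (-2, -5, 0),  r_3 = (0, 0, 0).
  v is orthogonal to every row, so take v ∝ r_1 × r_2 = ((-2)·(0) - (0)·(-5), (0)·(-2) - (-4)·(0), (-4)·(-5) - (-2)·(-2)) = (0, 0, 16).
  Rescale (divide by 16): u = (0, 0, 1).
  ||u|| = √((0)² + (0)² + (1)²) = √(1) = 1,  v_1 = u/||u|| ≈ (0, 0, 1) (||v_1|| = 1).

λ_1 = 8,  λ_2 = 5.5616,  λ_3 = 1.4384;  v_1 ≈ (0, 0, 1)


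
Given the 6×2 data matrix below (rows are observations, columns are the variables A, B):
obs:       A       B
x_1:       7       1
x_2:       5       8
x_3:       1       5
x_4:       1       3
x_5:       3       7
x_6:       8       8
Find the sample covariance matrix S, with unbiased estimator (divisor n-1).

Step 1 — column means:
  mean(A) = (7 + 5 + 1 + 1 + 3 + 8) / 6 = 25/6 = 4.1667
  mean(B) = (1 + 8 + 5 + 3 + 7 + 8) / 6 = 32/6 = 5.3333

Step 2 — sample covariance S[i,j] = (1/(n-1)) · Σ_k (x_{k,i} - mean_i) · (x_{k,j} - mean_j), with n-1 = 5.
  S[A,A] = ((2.8333)·(2.8333) + (0.8333)·(0.8333) + (-3.1667)·(-3.1667) + (-3.1667)·(-3.1667) + (-1.1667)·(-1.1667) + (3.8333)·(3.8333)) / 5 = 44.8333/5 = 8.9667
  S[A,B] = ((2.8333)·(-4.3333) + (0.8333)·(2.6667) + (-3.1667)·(-0.3333) + (-3.1667)·(-2.3333) + (-1.1667)·(1.6667) + (3.8333)·(2.6667)) / 5 = 6.6667/5 = 1.3333
  S[B,B] = ((-4.3333)·(-4.3333) + (2.6667)·(2.6667) + (-0.3333)·(-0.3333) + (-2.3333)·(-2.3333) + (1.6667)·(1.6667) + (2.6667)·(2.6667)) / 5 = 41.3333/5 = 8.2667

S is symmetric (S[j,i] = S[i,j]). Assembling:

S = [[8.9667, 1.3333],
 [1.3333, 8.2667]]


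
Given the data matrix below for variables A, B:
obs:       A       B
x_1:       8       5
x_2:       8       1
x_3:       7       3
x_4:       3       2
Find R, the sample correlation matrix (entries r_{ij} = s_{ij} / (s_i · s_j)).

Step 1 — column means:
  mean(A) = (8 + 8 + 7 + 3) / 4 = 26/4 = 6.5
  mean(B) = (5 + 1 + 3 + 2) / 4 = 11/4 = 2.75

Step 2 — sample variances and covariances s[i,j] = (1/(n-1)) · Σ_k (x_{k,i} - mean_i) · (x_{k,j} - mean_j), with n-1 = 3:
  s[A,A] = ((1.5)·(1.5) + (1.5)·(1.5) + (0.5)·(0.5) + (-3.5)·(-3.5)) / 3 = 17/3 = 5.6667
  s[A,B] = ((1.5)·(2.25) + (1.5)·(-1.75) + (0.5)·(0.25) + (-3.5)·(-0.75)) / 3 = 3.5/3 = 1.1667
  s[B,B] = ((2.25)·(2.25) + (-1.75)·(-1.75) + (0.25)·(0.25) + (-0.75)·(-0.75)) / 3 = 8.75/3 = 2.9167
  Sample standard deviations s_i = √(s[i,i]):
  s(A) = √(5.6667) = 2.3805
  s(B) = √(2.9167) = 1.7078

Step 3 — r_{ij} = s_{ij} / (s_i · s_j):
  r[A,A] = 1 (diagonal).
  r[A,B] = 1.1667 / (2.3805 · 1.7078) = 1.1667 / 4.0654 = 0.287
  r[B,B] = 1 (diagonal).

R is symmetric with unit diagonal. Assembling:

R = [[1, 0.287],
 [0.287, 1]]


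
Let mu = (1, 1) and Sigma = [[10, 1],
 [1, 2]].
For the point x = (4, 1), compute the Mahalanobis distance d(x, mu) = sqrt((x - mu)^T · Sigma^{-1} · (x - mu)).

Step 1 — centre the observation: (x - mu) = (3, 0).

Step 2 — invert Sigma. det(Sigma) = 10·2 - (1)² = 19.
  Sigma^{-1} = (1/det) · [[d, -b], [-b, a]] = [[0.1053, -0.0526],
 [-0.0526, 0.5263]].

Step 3 — form the quadratic (x - mu)^T · Sigma^{-1} · (x - mu):
  Sigma^{-1} · (x - mu) = (0.3158, -0.1579).
  (x - mu)^T · [Sigma^{-1} · (x - mu)] = (3)·(0.3158) + (0)·(-0.1579) = 0.9474.

Step 4 — take square root: d = √(0.9474) ≈ 0.9733.

d(x, mu) = √(0.9474) ≈ 0.9733


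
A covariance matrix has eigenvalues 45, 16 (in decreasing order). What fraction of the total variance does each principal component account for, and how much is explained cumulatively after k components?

Step 1 — total variance = trace(Sigma) = Σ λ_i = 45 + 16 = 61.

Step 2 — fraction explained by component i = λ_i / Σ λ:
  PC1: 45/61 = 0.7377
  PC2: 16/61 = 0.2623

Step 3 — cumulative fraction after k components = (λ_1 + ... + λ_k) / Σ λ:
  k = 1: 45/61 = 0.7377
  k = 2: (45 + 16)/61 = 61/61 = 1

Summary (fraction, with percent):

explained: PC1 0.7377 (73.77%), PC2 0.2623 (26.23%);  cumulative: 0.7377, 1


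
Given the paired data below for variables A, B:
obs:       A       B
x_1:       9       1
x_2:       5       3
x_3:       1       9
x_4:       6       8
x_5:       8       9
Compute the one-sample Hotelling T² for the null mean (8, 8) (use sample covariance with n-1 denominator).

Step 1 — sample mean vector:
  mean(A) = (9 + 5 + 1 + 6 + 8) / 5 = 29/5 = 5.8
  mean(B) = (1 + 3 + 9 + 8 + 9) / 5 = 30/5 = 6
  x̄ = (5.8, 6),  deviation x̄ - mu_0 = (5.8, 6) - (8, 8) = (-2.2, -2).

Step 2 — sample covariance matrix, S[i,j] = (1/(n-1)) · Σ_k (x_{k,i} - mean_i) · (x_{k,j} - mean_j), divisor n-1 = 4:
  S[A,A] = ((3.2)·(3.2) + (-0.8)·(-0.8) + (-4.8)·(-4.8) + (0.2)·(0.2) + (2.2)·(2.2)) / 4 = 38.8/4 = 9.7
  S[A,B] = ((3.2)·(-5) + (-0.8)·(-3) + (-4.8)·(3) + (0.2)·(2) + (2.2)·(3)) / 4 = -21/4 = -5.25
  S[B,B] = ((-5)·(-5) + (-3)·(-3) + (3)·(3) + (2)·(2) + (3)·(3)) / 4 = 56/4 = 14
  S = [[9.7, -5.25],
 [-5.25, 14]].

Step 3 — invert S. det(S) = 9.7·14 - (-5.25)² = 108.2375.
  S^{-1} = (1/det) · [[d, -b], [-b, a]] = [[0.1293, 0.0485],
 [0.0485, 0.0896]].

Step 4 — quadratic form (x̄ - mu_0)^T · S^{-1} · (x̄ - mu_0):
  S^{-1} · (x̄ - mu_0) = (-0.3816, -0.2859),
  (x̄ - mu_0)^T · [...] = (-2.2)·(-0.3816) + (-2)·(-0.2859) = 1.4113.

Step 5 — scale by n: T² = 5 · 1.4113 = 7.0567.

T² ≈ 7.0567


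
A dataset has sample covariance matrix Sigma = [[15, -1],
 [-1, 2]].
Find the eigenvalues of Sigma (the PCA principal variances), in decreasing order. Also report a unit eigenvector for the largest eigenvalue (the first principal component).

Step 1 — characteristic polynomial of 2×2 Sigma:
  det(Sigma - λI) = λ² - trace · λ + det = 0.
  trace = 15 + 2 = 17, det = 15·2 - (-1)² = 29.
Step 2 — discriminant:
  Δ = trace² - 4·det = 289 - 116 = 173.
Step 3 — eigenvalues:
  λ = (trace ± √Δ)/2 = (17 ± 13.1529)/2,
  λ_1 = 15.0765,  λ_2 = 1.9235.

Step 4 — unit eigenvector for λ_1: solve (Sigma - λ_1 I)v = 0. First row:
  (15 - 15.0765)·v_x + (-1)·v_y = 0, i.e. (-0.0765)·v_x + (-1)·v_y = 0,
  so v ∝ (b, λ_1 - a) = (-1, 0.0765); multiply by -1 so the first entry is positive: u = (1, -0.0765).
  ||u|| = √((1)² + (-0.0765)²) = √(1.0058) ≈ 1.0029,
  v_1 = u/||u|| ≈ (0.9971, -0.0763) (||v_1|| = 1).

λ_1 = 15.0765,  λ_2 = 1.9235;  v_1 ≈ (0.9971, -0.0763)


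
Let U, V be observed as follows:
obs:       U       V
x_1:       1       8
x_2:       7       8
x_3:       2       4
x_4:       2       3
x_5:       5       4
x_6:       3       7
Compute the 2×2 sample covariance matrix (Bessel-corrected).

Step 1 — column means:
  mean(U) = (1 + 7 + 2 + 2 + 5 + 3) / 6 = 20/6 = 3.3333
  mean(V) = (8 + 8 + 4 + 3 + 4 + 7) / 6 = 34/6 = 5.6667

Step 2 — sample covariance S[i,j] = (1/(n-1)) · Σ_k (x_{k,i} - mean_i) · (x_{k,j} - mean_j), with n-1 = 5.
  S[U,U] = ((-2.3333)·(-2.3333) + (3.6667)·(3.6667) + (-1.3333)·(-1.3333) + (-1.3333)·(-1.3333) + (1.6667)·(1.6667) + (-0.3333)·(-0.3333)) / 5 = 25.3333/5 = 5.0667
  S[U,V] = ((-2.3333)·(2.3333) + (3.6667)·(2.3333) + (-1.3333)·(-1.6667) + (-1.3333)·(-2.6667) + (1.6667)·(-1.6667) + (-0.3333)·(1.3333)) / 5 = 5.6667/5 = 1.1333
  S[V,V] = ((2.3333)·(2.3333) + (2.3333)·(2.3333) + (-1.6667)·(-1.6667) + (-2.6667)·(-2.6667) + (-1.6667)·(-1.6667) + (1.3333)·(1.3333)) / 5 = 25.3333/5 = 5.0667

S is symmetric (S[j,i] = S[i,j]). Assembling:

S = [[5.0667, 1.1333],
 [1.1333, 5.0667]]


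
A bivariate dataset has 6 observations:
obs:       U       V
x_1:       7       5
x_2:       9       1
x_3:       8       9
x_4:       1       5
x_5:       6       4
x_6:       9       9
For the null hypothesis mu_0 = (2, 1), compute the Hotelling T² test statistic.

Step 1 — sample mean vector:
  mean(U) = (7 + 9 + 8 + 1 + 6 + 9) / 6 = 40/6 = 6.6667
  mean(V) = (5 + 1 + 9 + 5 + 4 + 9) / 6 = 33/6 = 5.5
  x̄ = (6.6667, 5.5),  deviation x̄ - mu_0 = (6.6667, 5.5) - (2, 1) = (4.6667, 4.5).

Step 2 — sample covariance matrix, S[i,j] = (1/(n-1)) · Σ_k (x_{k,i} - mean_i) · (x_{k,j} - mean_j), divisor n-1 = 5:
  S[U,U] = ((0.3333)·(0.3333) + (2.3333)·(2.3333) + (1.3333)·(1.3333) + (-5.6667)·(-5.6667) + (-0.6667)·(-0.6667) + (2.3333)·(2.3333)) / 5 = 45.3333/5 = 9.0667
  S[U,V] = ((0.3333)·(-0.5) + (2.3333)·(-4.5) + (1.3333)·(3.5) + (-5.6667)·(-0.5) + (-0.6667)·(-1.5) + (2.3333)·(3.5)) / 5 = 6/5 = 1.2
  S[V,V] = ((-0.5)·(-0.5) + (-4.5)·(-4.5) + (3.5)·(3.5) + (-0.5)·(-0.5) + (-1.5)·(-1.5) + (3.5)·(3.5)) / 5 = 47.5/5 = 9.5
  S = [[9.0667, 1.2],
 [1.2, 9.5]].

Step 3 — invert S. det(S) = 9.0667·9.5 - (1.2)² = 84.6933.
  S^{-1} = (1/det) · [[d, -b], [-b, a]] = [[0.1122, -0.0142],
 [-0.0142, 0.1071]].

Step 4 — quadratic form (x̄ - mu_0)^T · S^{-1} · (x̄ - mu_0):
  S^{-1} · (x̄ - mu_0) = (0.4597, 0.4156),
  (x̄ - mu_0)^T · [...] = (4.6667)·(0.4597) + (4.5)·(0.4156) = 4.0155.

Step 5 — scale by n: T² = 6 · 4.0155 = 24.0932.

T² ≈ 24.0932


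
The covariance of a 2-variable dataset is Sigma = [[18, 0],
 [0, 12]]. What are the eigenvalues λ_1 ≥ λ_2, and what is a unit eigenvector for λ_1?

Step 1 — characteristic polynomial of 2×2 Sigma:
  det(Sigma - λI) = λ² - trace · λ + det = 0.
  trace = 18 + 12 = 30, det = 18·12 - (0)² = 216.
Step 2 — discriminant:
  Δ = trace² - 4·det = 900 - 864 = 36.
Step 3 — eigenvalues:
  λ = (trace ± √Δ)/2 = (30 ± 6)/2,
  λ_1 = 18,  λ_2 = 12.

Step 4 — unit eigenvector for λ_1: Sigma is diagonal, so its eigenvectors are the coordinate axes. λ_1 = 18 is the diagonal entry on the first coordinate axis, hence
  v_1 = (1, 0) (||v_1|| = 1).

λ_1 = 18,  λ_2 = 12;  v_1 ≈ (1, 0)


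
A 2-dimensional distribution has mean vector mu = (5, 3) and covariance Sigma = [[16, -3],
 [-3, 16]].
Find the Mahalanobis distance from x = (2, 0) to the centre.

Step 1 — centre the observation: (x - mu) = (-3, -3).

Step 2 — invert Sigma. det(Sigma) = 16·16 - (-3)² = 247.
  Sigma^{-1} = (1/det) · [[d, -b], [-b, a]] = [[0.0648, 0.0121],
 [0.0121, 0.0648]].

Step 3 — form the quadratic (x - mu)^T · Sigma^{-1} · (x - mu):
  Sigma^{-1} · (x - mu) = (-0.2308, -0.2308).
  (x - mu)^T · [Sigma^{-1} · (x - mu)] = (-3)·(-0.2308) + (-3)·(-0.2308) = 1.3846.

Step 4 — take square root: d = √(1.3846) ≈ 1.1767.

d(x, mu) = √(1.3846) ≈ 1.1767


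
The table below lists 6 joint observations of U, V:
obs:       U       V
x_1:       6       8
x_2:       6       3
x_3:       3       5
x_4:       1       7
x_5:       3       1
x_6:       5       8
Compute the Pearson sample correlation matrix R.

Step 1 — column means:
  mean(U) = (6 + 6 + 3 + 1 + 3 + 5) / 6 = 24/6 = 4
  mean(V) = (8 + 3 + 5 + 7 + 1 + 8) / 6 = 32/6 = 5.3333

Step 2 — sample variances and covariances s[i,j] = (1/(n-1)) · Σ_k (x_{k,i} - mean_i) · (x_{k,j} - mean_j), with n-1 = 5:
  s[U,U] = ((2)·(2) + (2)·(2) + (-1)·(-1) + (-3)·(-3) + (-1)·(-1) + (1)·(1)) / 5 = 20/5 = 4
  s[U,V] = ((2)·(2.6667) + (2)·(-2.3333) + (-1)·(-0.3333) + (-3)·(1.6667) + (-1)·(-4.3333) + (1)·(2.6667)) / 5 = 3/5 = 0.6
  s[V,V] = ((2.6667)·(2.6667) + (-2.3333)·(-2.3333) + (-0.3333)·(-0.3333) + (1.6667)·(1.6667) + (-4.3333)·(-4.3333) + (2.6667)·(2.6667)) / 5 = 41.3333/5 = 8.2667
  Sample standard deviations s_i = √(s[i,i]):
  s(U) = √(4) = 2
  s(V) = √(8.2667) = 2.8752

Step 3 — r_{ij} = s_{ij} / (s_i · s_j):
  r[U,U] = 1 (diagonal).
  r[U,V] = 0.6 / (2 · 2.8752) = 0.6 / 5.7504 = 0.1043
  r[V,V] = 1 (diagonal).

R is symmetric with unit diagonal. Assembling:

R = [[1, 0.1043],
 [0.1043, 1]]


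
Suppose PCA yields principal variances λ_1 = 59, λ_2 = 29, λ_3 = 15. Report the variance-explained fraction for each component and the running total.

Step 1 — total variance = trace(Sigma) = Σ λ_i = 59 + 29 + 15 = 103.

Step 2 — fraction explained by component i = λ_i / Σ λ:
  PC1: 59/103 = 0.5728
  PC2: 29/103 = 0.2816
  PC3: 15/103 = 0.1456

Step 3 — cumulative fraction after k components = (λ_1 + ... + λ_k) / Σ λ:
  k = 1: 59/103 = 0.5728
  k = 2: (59 + 29)/103 = 88/103 = 0.8544
  k = 3: (59 + 29 + 15)/103 = 103/103 = 1

Summary (fraction, with percent):

explained: PC1 0.5728 (57.28%), PC2 0.2816 (28.16%), PC3 0.1456 (14.56%);  cumulative: 0.5728, 0.8544, 1


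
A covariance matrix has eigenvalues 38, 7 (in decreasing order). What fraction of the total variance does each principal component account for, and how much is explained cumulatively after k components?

Step 1 — total variance = trace(Sigma) = Σ λ_i = 38 + 7 = 45.

Step 2 — fraction explained by component i = λ_i / Σ λ:
  PC1: 38/45 = 0.8444
  PC2: 7/45 = 0.1556

Step 3 — cumulative fraction after k components = (λ_1 + ... + λ_k) / Σ λ:
  k = 1: 38/45 = 0.8444
  k = 2: (38 + 7)/45 = 45/45 = 1

Summary (fraction, with percent):

explained: PC1 0.8444 (84.44%), PC2 0.1556 (15.56%);  cumulative: 0.8444, 1


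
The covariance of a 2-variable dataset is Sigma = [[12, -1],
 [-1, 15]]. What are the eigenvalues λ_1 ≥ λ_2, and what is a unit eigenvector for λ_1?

Step 1 — characteristic polynomial of 2×2 Sigma:
  det(Sigma - λI) = λ² - trace · λ + det = 0.
  trace = 12 + 15 = 27, det = 12·15 - (-1)² = 179.
Step 2 — discriminant:
  Δ = trace² - 4·det = 729 - 716 = 13.
Step 3 — eigenvalues:
  λ = (trace ± √Δ)/2 = (27 ± 3.6056)/2,
  λ_1 = 15.3028,  λ_2 = 11.6972.

Step 4 — unit eigenvector for λ_1: solve (Sigma - λ_1 I)v = 0. First row:
  (12 - 15.3028)·v_x + (-1)·v_y = 0, i.e. (-3.3028)·v_x + (-1)·v_y = 0,
  so v ∝ (b, λ_1 - a) = (-1, 3.3028); multiply by -1 so the first entry is positive: u = (1, -3.3028).
  ||u|| = √((1)² + (-3.3028)²) = √(11.9083) ≈ 3.4508,
  v_1 = u/||u|| ≈ (0.2898, -0.9571) (||v_1|| = 1).

λ_1 = 15.3028,  λ_2 = 11.6972;  v_1 ≈ (0.2898, -0.9571)


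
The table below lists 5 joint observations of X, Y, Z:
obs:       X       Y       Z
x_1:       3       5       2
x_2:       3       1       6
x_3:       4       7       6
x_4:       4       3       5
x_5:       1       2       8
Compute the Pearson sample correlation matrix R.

Step 1 — column means:
  mean(X) = (3 + 3 + 4 + 4 + 1) / 5 = 15/5 = 3
  mean(Y) = (5 + 1 + 7 + 3 + 2) / 5 = 18/5 = 3.6
  mean(Z) = (2 + 6 + 6 + 5 + 8) / 5 = 27/5 = 5.4

Step 2 — sample variances and covariances s[i,j] = (1/(n-1)) · Σ_k (x_{k,i} - mean_i) · (x_{k,j} - mean_j), with n-1 = 4:
  s[X,X] = ((0)·(0) + (0)·(0) + (1)·(1) + (1)·(1) + (-2)·(-2)) / 4 = 6/4 = 1.5
  s[X,Y] = ((0)·(1.4) + (0)·(-2.6) + (1)·(3.4) + (1)·(-0.6) + (-2)·(-1.6)) / 4 = 6/4 = 1.5
  s[X,Z] = ((0)·(-3.4) + (0)·(0.6) + (1)·(0.6) + (1)·(-0.4) + (-2)·(2.6)) / 4 = -5/4 = -1.25
  s[Y,Y] = ((1.4)·(1.4) + (-2.6)·(-2.6) + (3.4)·(3.4) + (-0.6)·(-0.6) + (-1.6)·(-1.6)) / 4 = 23.2/4 = 5.8
  s[Y,Z] = ((1.4)·(-3.4) + (-2.6)·(0.6) + (3.4)·(0.6) + (-0.6)·(-0.4) + (-1.6)·(2.6)) / 4 = -8.2/4 = -2.05
  s[Z,Z] = ((-3.4)·(-3.4) + (0.6)·(0.6) + (0.6)·(0.6) + (-0.4)·(-0.4) + (2.6)·(2.6)) / 4 = 19.2/4 = 4.8
  Sample standard deviations s_i = √(s[i,i]):
  s(X) = √(1.5) = 1.2247
  s(Y) = √(5.8) = 2.4083
  s(Z) = √(4.8) = 2.1909

Step 3 — r_{ij} = s_{ij} / (s_i · s_j):
  r[X,X] = 1 (diagonal).
  r[X,Y] = 1.5 / (1.2247 · 2.4083) = 1.5 / 2.9496 = 0.5085
  r[X,Z] = -1.25 / (1.2247 · 2.1909) = -1.25 / 2.6833 = -0.4658
  r[Y,Y] = 1 (diagonal).
  r[Y,Z] = -2.05 / (2.4083 · 2.1909) = -2.05 / 5.2764 = -0.3885
  r[Z,Z] = 1 (diagonal).

R is symmetric with unit diagonal. Assembling:

R = [[1, 0.5085, -0.4658],
 [0.5085, 1, -0.3885],
 [-0.4658, -0.3885, 1]]


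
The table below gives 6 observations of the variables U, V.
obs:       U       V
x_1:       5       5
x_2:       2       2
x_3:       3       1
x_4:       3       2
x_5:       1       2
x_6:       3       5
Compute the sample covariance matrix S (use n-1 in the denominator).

Step 1 — column means:
  mean(U) = (5 + 2 + 3 + 3 + 1 + 3) / 6 = 17/6 = 2.8333
  mean(V) = (5 + 2 + 1 + 2 + 2 + 5) / 6 = 17/6 = 2.8333

Step 2 — sample covariance S[i,j] = (1/(n-1)) · Σ_k (x_{k,i} - mean_i) · (x_{k,j} - mean_j), with n-1 = 5.
  S[U,U] = ((2.1667)·(2.1667) + (-0.8333)·(-0.8333) + (0.1667)·(0.1667) + (0.1667)·(0.1667) + (-1.8333)·(-1.8333) + (0.1667)·(0.1667)) / 5 = 8.8333/5 = 1.7667
  S[U,V] = ((2.1667)·(2.1667) + (-0.8333)·(-0.8333) + (0.1667)·(-1.8333) + (0.1667)·(-0.8333) + (-1.8333)·(-0.8333) + (0.1667)·(2.1667)) / 5 = 6.8333/5 = 1.3667
  S[V,V] = ((2.1667)·(2.1667) + (-0.8333)·(-0.8333) + (-1.8333)·(-1.8333) + (-0.8333)·(-0.8333) + (-0.8333)·(-0.8333) + (2.1667)·(2.1667)) / 5 = 14.8333/5 = 2.9667

S is symmetric (S[j,i] = S[i,j]). Assembling:

S = [[1.7667, 1.3667],
 [1.3667, 2.9667]]


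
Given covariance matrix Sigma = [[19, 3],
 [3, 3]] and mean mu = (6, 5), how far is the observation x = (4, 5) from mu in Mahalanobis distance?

Step 1 — centre the observation: (x - mu) = (-2, 0).

Step 2 — invert Sigma. det(Sigma) = 19·3 - (3)² = 48.
  Sigma^{-1} = (1/det) · [[d, -b], [-b, a]] = [[0.0625, -0.0625],
 [-0.0625, 0.3958]].

Step 3 — form the quadratic (x - mu)^T · Sigma^{-1} · (x - mu):
  Sigma^{-1} · (x - mu) = (-0.125, 0.125).
  (x - mu)^T · [Sigma^{-1} · (x - mu)] = (-2)·(-0.125) + (0)·(0.125) = 0.25.

Step 4 — take square root: d = √(0.25) ≈ 0.5.

d(x, mu) = √(0.25) ≈ 0.5


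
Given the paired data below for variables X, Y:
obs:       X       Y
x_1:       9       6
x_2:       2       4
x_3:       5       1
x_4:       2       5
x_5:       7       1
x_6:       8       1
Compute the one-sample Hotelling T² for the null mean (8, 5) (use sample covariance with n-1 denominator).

Step 1 — sample mean vector:
  mean(X) = (9 + 2 + 5 + 2 + 7 + 8) / 6 = 33/6 = 5.5
  mean(Y) = (6 + 4 + 1 + 5 + 1 + 1) / 6 = 18/6 = 3
  x̄ = (5.5, 3),  deviation x̄ - mu_0 = (5.5, 3) - (8, 5) = (-2.5, -2).

Step 2 — sample covariance matrix, S[i,j] = (1/(n-1)) · Σ_k (x_{k,i} - mean_i) · (x_{k,j} - mean_j), divisor n-1 = 5:
  S[X,X] = ((3.5)·(3.5) + (-3.5)·(-3.5) + (-0.5)·(-0.5) + (-3.5)·(-3.5) + (1.5)·(1.5) + (2.5)·(2.5)) / 5 = 45.5/5 = 9.1
  S[X,Y] = ((3.5)·(3) + (-3.5)·(1) + (-0.5)·(-2) + (-3.5)·(2) + (1.5)·(-2) + (2.5)·(-2)) / 5 = -7/5 = -1.4
  S[Y,Y] = ((3)·(3) + (1)·(1) + (-2)·(-2) + (2)·(2) + (-2)·(-2) + (-2)·(-2)) / 5 = 26/5 = 5.2
  S = [[9.1, -1.4],
 [-1.4, 5.2]].

Step 3 — invert S. det(S) = 9.1·5.2 - (-1.4)² = 45.36.
  S^{-1} = (1/det) · [[d, -b], [-b, a]] = [[0.1146, 0.0309],
 [0.0309, 0.2006]].

Step 4 — quadratic form (x̄ - mu_0)^T · S^{-1} · (x̄ - mu_0):
  S^{-1} · (x̄ - mu_0) = (-0.3483, -0.4784),
  (x̄ - mu_0)^T · [...] = (-2.5)·(-0.3483) + (-2)·(-0.4784) = 1.8276.

Step 5 — scale by n: T² = 6 · 1.8276 = 10.9656.

T² ≈ 10.9656


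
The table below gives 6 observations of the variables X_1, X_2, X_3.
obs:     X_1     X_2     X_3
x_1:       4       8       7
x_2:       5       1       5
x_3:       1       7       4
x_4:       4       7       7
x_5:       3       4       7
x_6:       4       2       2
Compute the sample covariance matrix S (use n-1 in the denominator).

Step 1 — column means:
  mean(X_1) = (4 + 5 + 1 + 4 + 3 + 4) / 6 = 21/6 = 3.5
  mean(X_2) = (8 + 1 + 7 + 7 + 4 + 2) / 6 = 29/6 = 4.8333
  mean(X_3) = (7 + 5 + 4 + 7 + 7 + 2) / 6 = 32/6 = 5.3333

Step 2 — sample covariance S[i,j] = (1/(n-1)) · Σ_k (x_{k,i} - mean_i) · (x_{k,j} - mean_j), with n-1 = 5.
  S[X_1,X_1] = ((0.5)·(0.5) + (1.5)·(1.5) + (-2.5)·(-2.5) + (0.5)·(0.5) + (-0.5)·(-0.5) + (0.5)·(0.5)) / 5 = 9.5/5 = 1.9
  S[X_1,X_2] = ((0.5)·(3.1667) + (1.5)·(-3.8333) + (-2.5)·(2.1667) + (0.5)·(2.1667) + (-0.5)·(-0.8333) + (0.5)·(-2.8333)) / 5 = -9.5/5 = -1.9
  S[X_1,X_3] = ((0.5)·(1.6667) + (1.5)·(-0.3333) + (-2.5)·(-1.3333) + (0.5)·(1.6667) + (-0.5)·(1.6667) + (0.5)·(-3.3333)) / 5 = 2/5 = 0.4
  S[X_2,X_2] = ((3.1667)·(3.1667) + (-3.8333)·(-3.8333) + (2.1667)·(2.1667) + (2.1667)·(2.1667) + (-0.8333)·(-0.8333) + (-2.8333)·(-2.8333)) / 5 = 42.8333/5 = 8.5667
  S[X_2,X_3] = ((3.1667)·(1.6667) + (-3.8333)·(-0.3333) + (2.1667)·(-1.3333) + (2.1667)·(1.6667) + (-0.8333)·(1.6667) + (-2.8333)·(-3.3333)) / 5 = 15.3333/5 = 3.0667
  S[X_3,X_3] = ((1.6667)·(1.6667) + (-0.3333)·(-0.3333) + (-1.3333)·(-1.3333) + (1.6667)·(1.6667) + (1.6667)·(1.6667) + (-3.3333)·(-3.3333)) / 5 = 21.3333/5 = 4.2667

S is symmetric (S[j,i] = S[i,j]). Assembling:

S = [[1.9, -1.9, 0.4],
 [-1.9, 8.5667, 3.0667],
 [0.4, 3.0667, 4.2667]]


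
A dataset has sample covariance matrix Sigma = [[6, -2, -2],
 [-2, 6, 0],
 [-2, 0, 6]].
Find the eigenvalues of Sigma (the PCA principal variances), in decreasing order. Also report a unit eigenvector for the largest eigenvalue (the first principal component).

Step 1 — characteristic polynomial p(λ) = det(λI - Sigma) = λ³ - tr·λ² + c_1·λ - det, where tr = trace, c_1 = sum of the principal 2×2 minors, det = det(Sigma):
  tr = 6 + 6 + 6 = 18,
  c_1 = (6·6 - (-2)²) + (6·6 - (-2)²) + (6·6 - (0)²) = 32 + 32 + 36 = 100,
  det = 6·(6·6 - (0)²) - (-2)·((-2)·6 - (0)·(-2)) + (-2)·((-2)·(0) - 6·(-2)) = 6·(36) - (-2)·(-12) + (-2)·(12) = 168.
  So p(λ) = λ³ - 18λ² + 100λ - 168.
Step 2 — look for an integer root (rational root theorem: any rational root is an integer divisor of 168). Testing λ = 6:
  p(6) = 216 - 648 + 600 - 168 = 0  ✓
  Dividing out (λ - 6): p(λ) = (λ - 6)(λ² - 12λ + 28).
Step 3 — remaining eigenvalues from the quadratic λ² - 12λ + 28 = 0:
  Δ = 12² - 4·28 = 144 - 112 = 32,  λ = (12 ± √32)/2 = (12 ± 5.6569)/2 ≈ 8.8284 or 3.1716.
  Sorted: λ_1 = 8.8284,  λ_2 = 6,  λ_3 = 3.1716  (check: sum = 18 = tr ✓).

Step 4 — unit eigenvector for λ_1 ≈ 8.8284: v spans the null space of (Sigma - λ_1 I), whose rows are
  r_1 = (-2.8284, -2, -2),  r_2 = (-2, -2.8284, 0),  r_3 = (-2, 0, -2.8284).
  v is orthogonal to every row, so take v ∝ r_1 × r_2 = ((-2)·(0) - (-2)·(-2.8284), (-2)·(-2) - (-2.8284)·(0), (-2.8284)·(-2.8284) - (-2)·(-2)) ≈ (-5.6569, 4, 4).
  Rescale (multiply by -1 so the first nonzero entry is positive): u = (5.6569, -4, -4).
  ||u|| = √((5.6569)² + (-4)² + (-4)²) = √(64) ≈ 8,  v_1 = u/||u|| ≈ (0.7071, -0.5, -0.5) (||v_1|| = 1).

λ_1 = 8.8284,  λ_2 = 6,  λ_3 = 3.1716;  v_1 ≈ (0.7071, -0.5, -0.5)


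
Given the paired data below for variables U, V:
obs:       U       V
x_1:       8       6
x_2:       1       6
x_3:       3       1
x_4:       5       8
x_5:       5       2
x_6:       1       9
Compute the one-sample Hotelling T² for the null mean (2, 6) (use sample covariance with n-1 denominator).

Step 1 — sample mean vector:
  mean(U) = (8 + 1 + 3 + 5 + 5 + 1) / 6 = 23/6 = 3.8333
  mean(V) = (6 + 6 + 1 + 8 + 2 + 9) / 6 = 32/6 = 5.3333
  x̄ = (3.8333, 5.3333),  deviation x̄ - mu_0 = (3.8333, 5.3333) - (2, 6) = (1.8333, -0.6667).

Step 2 — sample covariance matrix, S[i,j] = (1/(n-1)) · Σ_k (x_{k,i} - mean_i) · (x_{k,j} - mean_j), divisor n-1 = 5:
  S[U,U] = ((4.1667)·(4.1667) + (-2.8333)·(-2.8333) + (-0.8333)·(-0.8333) + (1.1667)·(1.1667) + (1.1667)·(1.1667) + (-2.8333)·(-2.8333)) / 5 = 36.8333/5 = 7.3667
  S[U,V] = ((4.1667)·(0.6667) + (-2.8333)·(0.6667) + (-0.8333)·(-4.3333) + (1.1667)·(2.6667) + (1.1667)·(-3.3333) + (-2.8333)·(3.6667)) / 5 = -6.6667/5 = -1.3333
  S[V,V] = ((0.6667)·(0.6667) + (0.6667)·(0.6667) + (-4.3333)·(-4.3333) + (2.6667)·(2.6667) + (-3.3333)·(-3.3333) + (3.6667)·(3.6667)) / 5 = 51.3333/5 = 10.2667
  S = [[7.3667, -1.3333],
 [-1.3333, 10.2667]].

Step 3 — invert S. det(S) = 7.3667·10.2667 - (-1.3333)² = 73.8533.
  S^{-1} = (1/det) · [[d, -b], [-b, a]] = [[0.139, 0.0181],
 [0.0181, 0.0997]].

Step 4 — quadratic form (x̄ - mu_0)^T · S^{-1} · (x̄ - mu_0):
  S^{-1} · (x̄ - mu_0) = (0.2428, -0.0334),
  (x̄ - mu_0)^T · [...] = (1.8333)·(0.2428) + (-0.6667)·(-0.0334) = 0.4674.

Step 5 — scale by n: T² = 6 · 0.4674 = 2.8047.

T² ≈ 2.8047


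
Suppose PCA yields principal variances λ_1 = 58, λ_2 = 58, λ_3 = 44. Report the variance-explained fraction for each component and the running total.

Step 1 — total variance = trace(Sigma) = Σ λ_i = 58 + 58 + 44 = 160.

Step 2 — fraction explained by component i = λ_i / Σ λ:
  PC1: 58/160 = 0.3625
  PC2: 58/160 = 0.3625
  PC3: 44/160 = 0.275

Step 3 — cumulative fraction after k components = (λ_1 + ... + λ_k) / Σ λ:
  k = 1: 58/160 = 0.3625
  k = 2: (58 + 58)/160 = 116/160 = 0.725
  k = 3: (58 + 58 + 44)/160 = 160/160 = 1

Summary (fraction, with percent):

explained: PC1 0.3625 (36.25%), PC2 0.3625 (36.25%), PC3 0.275 (27.5%);  cumulative: 0.3625, 0.725, 1


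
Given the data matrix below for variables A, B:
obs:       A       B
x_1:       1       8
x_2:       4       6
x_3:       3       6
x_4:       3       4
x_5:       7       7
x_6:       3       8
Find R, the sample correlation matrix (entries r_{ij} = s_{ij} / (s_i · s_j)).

Step 1 — column means:
  mean(A) = (1 + 4 + 3 + 3 + 7 + 3) / 6 = 21/6 = 3.5
  mean(B) = (8 + 6 + 6 + 4 + 7 + 8) / 6 = 39/6 = 6.5

Step 2 — sample variances and covariances s[i,j] = (1/(n-1)) · Σ_k (x_{k,i} - mean_i) · (x_{k,j} - mean_j), with n-1 = 5:
  s[A,A] = ((-2.5)·(-2.5) + (0.5)·(0.5) + (-0.5)·(-0.5) + (-0.5)·(-0.5) + (3.5)·(3.5) + (-0.5)·(-0.5)) / 5 = 19.5/5 = 3.9
  s[A,B] = ((-2.5)·(1.5) + (0.5)·(-0.5) + (-0.5)·(-0.5) + (-0.5)·(-2.5) + (3.5)·(0.5) + (-0.5)·(1.5)) / 5 = -1.5/5 = -0.3
  s[B,B] = ((1.5)·(1.5) + (-0.5)·(-0.5) + (-0.5)·(-0.5) + (-2.5)·(-2.5) + (0.5)·(0.5) + (1.5)·(1.5)) / 5 = 11.5/5 = 2.3
  Sample standard deviations s_i = √(s[i,i]):
  s(A) = √(3.9) = 1.9748
  s(B) = √(2.3) = 1.5166

Step 3 — r_{ij} = s_{ij} / (s_i · s_j):
  r[A,A] = 1 (diagonal).
  r[A,B] = -0.3 / (1.9748 · 1.5166) = -0.3 / 2.995 = -0.1002
  r[B,B] = 1 (diagonal).

R is symmetric with unit diagonal. Assembling:

R = [[1, -0.1002],
 [-0.1002, 1]]


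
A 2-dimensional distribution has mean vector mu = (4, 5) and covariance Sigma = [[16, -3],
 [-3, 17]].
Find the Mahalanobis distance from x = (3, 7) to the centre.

Step 1 — centre the observation: (x - mu) = (-1, 2).

Step 2 — invert Sigma. det(Sigma) = 16·17 - (-3)² = 263.
  Sigma^{-1} = (1/det) · [[d, -b], [-b, a]] = [[0.0646, 0.0114],
 [0.0114, 0.0608]].

Step 3 — form the quadratic (x - mu)^T · Sigma^{-1} · (x - mu):
  Sigma^{-1} · (x - mu) = (-0.0418, 0.1103).
  (x - mu)^T · [Sigma^{-1} · (x - mu)] = (-1)·(-0.0418) + (2)·(0.1103) = 0.2624.

Step 4 — take square root: d = √(0.2624) ≈ 0.5122.

d(x, mu) = √(0.2624) ≈ 0.5122


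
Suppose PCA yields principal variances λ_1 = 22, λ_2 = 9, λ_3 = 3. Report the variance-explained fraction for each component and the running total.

Step 1 — total variance = trace(Sigma) = Σ λ_i = 22 + 9 + 3 = 34.

Step 2 — fraction explained by component i = λ_i / Σ λ:
  PC1: 22/34 = 0.6471
  PC2: 9/34 = 0.2647
  PC3: 3/34 = 0.0882

Step 3 — cumulative fraction after k components = (λ_1 + ... + λ_k) / Σ λ:
  k = 1: 22/34 = 0.6471
  k = 2: (22 + 9)/34 = 31/34 = 0.9118
  k = 3: (22 + 9 + 3)/34 = 34/34 = 1

Summary (fraction, with percent):

explained: PC1 0.6471 (64.71%), PC2 0.2647 (26.47%), PC3 0.0882 (8.82%);  cumulative: 0.6471, 0.9118, 1


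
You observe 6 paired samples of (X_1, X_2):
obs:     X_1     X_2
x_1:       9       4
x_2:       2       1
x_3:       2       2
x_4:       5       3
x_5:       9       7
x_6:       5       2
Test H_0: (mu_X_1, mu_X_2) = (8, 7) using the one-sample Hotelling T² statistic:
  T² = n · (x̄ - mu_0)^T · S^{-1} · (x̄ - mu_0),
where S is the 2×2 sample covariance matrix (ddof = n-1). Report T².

Step 1 — sample mean vector:
  mean(X_1) = (9 + 2 + 2 + 5 + 9 + 5) / 6 = 32/6 = 5.3333
  mean(X_2) = (4 + 1 + 2 + 3 + 7 + 2) / 6 = 19/6 = 3.1667
  x̄ = (5.3333, 3.1667),  deviation x̄ - mu_0 = (5.3333, 3.1667) - (8, 7) = (-2.6667, -3.8333).

Step 2 — sample covariance matrix, S[i,j] = (1/(n-1)) · Σ_k (x_{k,i} - mean_i) · (x_{k,j} - mean_j), divisor n-1 = 5:
  S[X_1,X_1] = ((3.6667)·(3.6667) + (-3.3333)·(-3.3333) + (-3.3333)·(-3.3333) + (-0.3333)·(-0.3333) + (3.6667)·(3.6667) + (-0.3333)·(-0.3333)) / 5 = 49.3333/5 = 9.8667
  S[X_1,X_2] = ((3.6667)·(0.8333) + (-3.3333)·(-2.1667) + (-3.3333)·(-1.1667) + (-0.3333)·(-0.1667) + (3.6667)·(3.8333) + (-0.3333)·(-1.1667)) / 5 = 28.6667/5 = 5.7333
  S[X_2,X_2] = ((0.8333)·(0.8333) + (-2.1667)·(-2.1667) + (-1.1667)·(-1.1667) + (-0.1667)·(-0.1667) + (3.8333)·(3.8333) + (-1.1667)·(-1.1667)) / 5 = 22.8333/5 = 4.5667
  S = [[9.8667, 5.7333],
 [5.7333, 4.5667]].

Step 3 — invert S. det(S) = 9.8667·4.5667 - (5.7333)² = 12.1867.
  S^{-1} = (1/det) · [[d, -b], [-b, a]] = [[0.3747, -0.4705],
 [-0.4705, 0.8096]].

Step 4 — quadratic form (x̄ - mu_0)^T · S^{-1} · (x̄ - mu_0):
  S^{-1} · (x̄ - mu_0) = (0.8042, -1.849),
  (x̄ - mu_0)^T · [...] = (-2.6667)·(0.8042) + (-3.8333)·(-1.849) = 4.9435.

Step 5 — scale by n: T² = 6 · 4.9435 = 29.6608.

T² ≈ 29.6608


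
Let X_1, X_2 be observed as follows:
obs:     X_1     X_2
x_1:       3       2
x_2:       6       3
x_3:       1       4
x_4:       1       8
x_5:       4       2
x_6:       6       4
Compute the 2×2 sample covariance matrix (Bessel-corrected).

Step 1 — column means:
  mean(X_1) = (3 + 6 + 1 + 1 + 4 + 6) / 6 = 21/6 = 3.5
  mean(X_2) = (2 + 3 + 4 + 8 + 2 + 4) / 6 = 23/6 = 3.8333

Step 2 — sample covariance S[i,j] = (1/(n-1)) · Σ_k (x_{k,i} - mean_i) · (x_{k,j} - mean_j), with n-1 = 5.
  S[X_1,X_1] = ((-0.5)·(-0.5) + (2.5)·(2.5) + (-2.5)·(-2.5) + (-2.5)·(-2.5) + (0.5)·(0.5) + (2.5)·(2.5)) / 5 = 25.5/5 = 5.1
  S[X_1,X_2] = ((-0.5)·(-1.8333) + (2.5)·(-0.8333) + (-2.5)·(0.1667) + (-2.5)·(4.1667) + (0.5)·(-1.8333) + (2.5)·(0.1667)) / 5 = -12.5/5 = -2.5
  S[X_2,X_2] = ((-1.8333)·(-1.8333) + (-0.8333)·(-0.8333) + (0.1667)·(0.1667) + (4.1667)·(4.1667) + (-1.8333)·(-1.8333) + (0.1667)·(0.1667)) / 5 = 24.8333/5 = 4.9667

S is symmetric (S[j,i] = S[i,j]). Assembling:

S = [[5.1, -2.5],
 [-2.5, 4.9667]]


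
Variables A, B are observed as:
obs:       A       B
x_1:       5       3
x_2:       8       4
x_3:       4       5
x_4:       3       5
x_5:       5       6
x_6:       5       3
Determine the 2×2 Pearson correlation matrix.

Step 1 — column means:
  mean(A) = (5 + 8 + 4 + 3 + 5 + 5) / 6 = 30/6 = 5
  mean(B) = (3 + 4 + 5 + 5 + 6 + 3) / 6 = 26/6 = 4.3333

Step 2 — sample variances and covariances s[i,j] = (1/(n-1)) · Σ_k (x_{k,i} - mean_i) · (x_{k,j} - mean_j), with n-1 = 5:
  s[A,A] = ((0)·(0) + (3)·(3) + (-1)·(-1) + (-2)·(-2) + (0)·(0) + (0)·(0)) / 5 = 14/5 = 2.8
  s[A,B] = ((0)·(-1.3333) + (3)·(-0.3333) + (-1)·(0.6667) + (-2)·(0.6667) + (0)·(1.6667) + (0)·(-1.3333)) / 5 = -3/5 = -0.6
  s[B,B] = ((-1.3333)·(-1.3333) + (-0.3333)·(-0.3333) + (0.6667)·(0.6667) + (0.6667)·(0.6667) + (1.6667)·(1.6667) + (-1.3333)·(-1.3333)) / 5 = 7.3333/5 = 1.4667
  Sample standard deviations s_i = √(s[i,i]):
  s(A) = √(2.8) = 1.6733
  s(B) = √(1.4667) = 1.2111

Step 3 — r_{ij} = s_{ij} / (s_i · s_j):
  r[A,A] = 1 (diagonal).
  r[A,B] = -0.6 / (1.6733 · 1.2111) = -0.6 / 2.0265 = -0.2961
  r[B,B] = 1 (diagonal).

R is symmetric with unit diagonal. Assembling:

R = [[1, -0.2961],
 [-0.2961, 1]]


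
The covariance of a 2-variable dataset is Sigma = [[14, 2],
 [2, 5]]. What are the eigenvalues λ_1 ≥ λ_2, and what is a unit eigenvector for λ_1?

Step 1 — characteristic polynomial of 2×2 Sigma:
  det(Sigma - λI) = λ² - trace · λ + det = 0.
  trace = 14 + 5 = 19, det = 14·5 - (2)² = 66.
Step 2 — discriminant:
  Δ = trace² - 4·det = 361 - 264 = 97.
Step 3 — eigenvalues:
  λ = (trace ± √Δ)/2 = (19 ± 9.8489)/2,
  λ_1 = 14.4244,  λ_2 = 4.5756.

Step 4 — unit eigenvector for λ_1: solve (Sigma - λ_1 I)v = 0. First row:
  (14 - 14.4244)·v_x + (2)·v_y = 0, i.e. (-0.4244)·v_x + (2)·v_y = 0,
  so v ∝ (b, λ_1 - a) = (2, 0.4244) = u.
  ||u|| = √((2)² + (0.4244)²) = √(4.1801) ≈ 2.0445,
  v_1 = u/||u|| ≈ (0.9782, 0.2076) (||v_1|| = 1).

λ_1 = 14.4244,  λ_2 = 4.5756;  v_1 ≈ (0.9782, 0.2076)


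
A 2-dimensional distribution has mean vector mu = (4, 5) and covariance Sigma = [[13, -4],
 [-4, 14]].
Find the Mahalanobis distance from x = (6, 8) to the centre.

Step 1 — centre the observation: (x - mu) = (2, 3).

Step 2 — invert Sigma. det(Sigma) = 13·14 - (-4)² = 166.
  Sigma^{-1} = (1/det) · [[d, -b], [-b, a]] = [[0.0843, 0.0241],
 [0.0241, 0.0783]].

Step 3 — form the quadratic (x - mu)^T · Sigma^{-1} · (x - mu):
  Sigma^{-1} · (x - mu) = (0.241, 0.2831).
  (x - mu)^T · [Sigma^{-1} · (x - mu)] = (2)·(0.241) + (3)·(0.2831) = 1.3313.

Step 4 — take square root: d = √(1.3313) ≈ 1.1538.

d(x, mu) = √(1.3313) ≈ 1.1538


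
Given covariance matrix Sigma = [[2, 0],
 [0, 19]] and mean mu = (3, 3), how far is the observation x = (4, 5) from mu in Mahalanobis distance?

Step 1 — centre the observation: (x - mu) = (1, 2).

Step 2 — invert Sigma. det(Sigma) = 2·19 - (0)² = 38.
  Sigma^{-1} = (1/det) · [[d, -b], [-b, a]] = [[0.5, 0],
 [0, 0.0526]].

Step 3 — form the quadratic (x - mu)^T · Sigma^{-1} · (x - mu):
  Sigma^{-1} · (x - mu) = (0.5, 0.1053).
  (x - mu)^T · [Sigma^{-1} · (x - mu)] = (1)·(0.5) + (2)·(0.1053) = 0.7105.

Step 4 — take square root: d = √(0.7105) ≈ 0.8429.

d(x, mu) = √(0.7105) ≈ 0.8429


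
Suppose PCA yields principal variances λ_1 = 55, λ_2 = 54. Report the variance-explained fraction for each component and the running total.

Step 1 — total variance = trace(Sigma) = Σ λ_i = 55 + 54 = 109.

Step 2 — fraction explained by component i = λ_i / Σ λ:
  PC1: 55/109 = 0.5046
  PC2: 54/109 = 0.4954

Step 3 — cumulative fraction after k components = (λ_1 + ... + λ_k) / Σ λ:
  k = 1: 55/109 = 0.5046
  k = 2: (55 + 54)/109 = 109/109 = 1

Summary (fraction, with percent):

explained: PC1 0.5046 (50.46%), PC2 0.4954 (49.54%);  cumulative: 0.5046, 1


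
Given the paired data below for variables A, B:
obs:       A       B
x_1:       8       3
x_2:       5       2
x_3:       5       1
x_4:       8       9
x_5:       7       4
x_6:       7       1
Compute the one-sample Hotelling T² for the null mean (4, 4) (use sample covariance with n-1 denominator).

Step 1 — sample mean vector:
  mean(A) = (8 + 5 + 5 + 8 + 7 + 7) / 6 = 40/6 = 6.6667
  mean(B) = (3 + 2 + 1 + 9 + 4 + 1) / 6 = 20/6 = 3.3333
  x̄ = (6.6667, 3.3333),  deviation x̄ - mu_0 = (6.6667, 3.3333) - (4, 4) = (2.6667, -0.6667).

Step 2 — sample covariance matrix, S[i,j] = (1/(n-1)) · Σ_k (x_{k,i} - mean_i) · (x_{k,j} - mean_j), divisor n-1 = 5:
  S[A,A] = ((1.3333)·(1.3333) + (-1.6667)·(-1.6667) + (-1.6667)·(-1.6667) + (1.3333)·(1.3333) + (0.3333)·(0.3333) + (0.3333)·(0.3333)) / 5 = 9.3333/5 = 1.8667
  S[A,B] = ((1.3333)·(-0.3333) + (-1.6667)·(-1.3333) + (-1.6667)·(-2.3333) + (1.3333)·(5.6667) + (0.3333)·(0.6667) + (0.3333)·(-2.3333)) / 5 = 12.6667/5 = 2.5333
  S[B,B] = ((-0.3333)·(-0.3333) + (-1.3333)·(-1.3333) + (-2.3333)·(-2.3333) + (5.6667)·(5.6667) + (0.6667)·(0.6667) + (-2.3333)·(-2.3333)) / 5 = 45.3333/5 = 9.0667
  S = [[1.8667, 2.5333],
 [2.5333, 9.0667]].

Step 3 — invert S. det(S) = 1.8667·9.0667 - (2.5333)² = 10.5067.
  S^{-1} = (1/det) · [[d, -b], [-b, a]] = [[0.8629, -0.2411],
 [-0.2411, 0.1777]].

Step 4 — quadratic form (x̄ - mu_0)^T · S^{-1} · (x̄ - mu_0):
  S^{-1} · (x̄ - mu_0) = (2.4619, -0.7614),
  (x̄ - mu_0)^T · [...] = (2.6667)·(2.4619) + (-0.6667)·(-0.7614) = 7.0728.

Step 5 — scale by n: T² = 6 · 7.0728 = 42.4365.

T² ≈ 42.4365
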